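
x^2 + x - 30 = (x - 5)*(x + 6)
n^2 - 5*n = n*(n - 5)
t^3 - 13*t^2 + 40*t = t*(t - 8)*(t - 5)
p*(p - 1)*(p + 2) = p^3 + p^2 - 2*p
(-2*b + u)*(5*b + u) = -10*b^2 + 3*b*u + u^2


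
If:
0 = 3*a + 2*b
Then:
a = -2*b/3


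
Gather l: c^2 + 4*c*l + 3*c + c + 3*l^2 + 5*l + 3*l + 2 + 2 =c^2 + 4*c + 3*l^2 + l*(4*c + 8) + 4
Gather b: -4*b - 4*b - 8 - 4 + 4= -8*b - 8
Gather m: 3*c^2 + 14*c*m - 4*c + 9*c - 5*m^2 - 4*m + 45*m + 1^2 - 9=3*c^2 + 5*c - 5*m^2 + m*(14*c + 41) - 8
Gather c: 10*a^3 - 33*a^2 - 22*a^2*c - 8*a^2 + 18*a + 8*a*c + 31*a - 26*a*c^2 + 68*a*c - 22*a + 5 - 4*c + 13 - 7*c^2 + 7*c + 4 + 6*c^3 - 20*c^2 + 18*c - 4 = 10*a^3 - 41*a^2 + 27*a + 6*c^3 + c^2*(-26*a - 27) + c*(-22*a^2 + 76*a + 21) + 18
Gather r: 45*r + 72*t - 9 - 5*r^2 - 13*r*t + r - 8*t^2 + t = -5*r^2 + r*(46 - 13*t) - 8*t^2 + 73*t - 9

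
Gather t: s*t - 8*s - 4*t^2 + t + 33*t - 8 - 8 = -8*s - 4*t^2 + t*(s + 34) - 16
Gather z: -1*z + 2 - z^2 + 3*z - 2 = -z^2 + 2*z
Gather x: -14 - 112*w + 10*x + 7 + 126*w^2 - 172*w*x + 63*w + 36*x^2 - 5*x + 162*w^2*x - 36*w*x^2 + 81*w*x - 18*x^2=126*w^2 - 49*w + x^2*(18 - 36*w) + x*(162*w^2 - 91*w + 5) - 7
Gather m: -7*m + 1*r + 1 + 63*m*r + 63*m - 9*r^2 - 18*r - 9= m*(63*r + 56) - 9*r^2 - 17*r - 8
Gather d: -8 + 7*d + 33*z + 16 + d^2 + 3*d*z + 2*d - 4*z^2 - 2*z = d^2 + d*(3*z + 9) - 4*z^2 + 31*z + 8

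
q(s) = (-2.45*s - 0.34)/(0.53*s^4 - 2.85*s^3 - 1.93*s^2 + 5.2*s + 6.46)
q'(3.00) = -0.15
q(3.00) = 0.26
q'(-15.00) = 0.00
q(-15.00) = 0.00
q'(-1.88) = 0.41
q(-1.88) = 0.28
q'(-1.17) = 0.51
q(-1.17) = 0.77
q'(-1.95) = 0.36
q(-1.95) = 0.25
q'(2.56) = -0.38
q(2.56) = 0.37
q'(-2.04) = 0.30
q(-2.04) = 0.22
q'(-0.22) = -0.51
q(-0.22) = 0.04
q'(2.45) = -0.51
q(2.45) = 0.42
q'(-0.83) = -1.21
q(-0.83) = 0.63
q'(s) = (-2.45*s - 0.34)*(-2.12*s^3 + 8.55*s^2 + 3.86*s - 5.2)/(0.53*s^4 - 2.85*s^3 - 1.93*s^2 + 5.2*s + 6.46)^2 - 2.45/(0.53*s^4 - 2.85*s^3 - 1.93*s^2 + 5.2*s + 6.46)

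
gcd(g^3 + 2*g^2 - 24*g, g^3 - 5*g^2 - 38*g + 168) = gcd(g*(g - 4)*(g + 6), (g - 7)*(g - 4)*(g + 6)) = g^2 + 2*g - 24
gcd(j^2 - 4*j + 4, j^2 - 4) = j - 2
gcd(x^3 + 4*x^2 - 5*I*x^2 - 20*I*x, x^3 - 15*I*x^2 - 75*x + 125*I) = x - 5*I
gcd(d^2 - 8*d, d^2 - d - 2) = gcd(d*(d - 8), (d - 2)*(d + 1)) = 1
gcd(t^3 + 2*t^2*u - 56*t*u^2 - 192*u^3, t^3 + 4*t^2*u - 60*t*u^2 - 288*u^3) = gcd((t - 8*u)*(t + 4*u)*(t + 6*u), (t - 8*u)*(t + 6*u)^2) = t^2 - 2*t*u - 48*u^2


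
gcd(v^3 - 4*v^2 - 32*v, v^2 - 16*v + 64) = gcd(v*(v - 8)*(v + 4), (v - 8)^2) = v - 8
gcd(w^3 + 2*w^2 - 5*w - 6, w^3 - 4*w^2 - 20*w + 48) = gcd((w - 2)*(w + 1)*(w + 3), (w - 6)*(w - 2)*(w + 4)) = w - 2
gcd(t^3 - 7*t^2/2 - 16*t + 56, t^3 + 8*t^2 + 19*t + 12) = t + 4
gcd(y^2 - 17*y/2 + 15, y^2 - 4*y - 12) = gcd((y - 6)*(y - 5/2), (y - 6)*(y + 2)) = y - 6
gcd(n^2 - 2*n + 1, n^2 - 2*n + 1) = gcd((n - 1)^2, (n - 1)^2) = n^2 - 2*n + 1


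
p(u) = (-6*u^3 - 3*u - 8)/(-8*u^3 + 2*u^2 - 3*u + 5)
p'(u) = (-18*u^2 - 3)/(-8*u^3 + 2*u^2 - 3*u + 5) + (24*u^2 - 4*u + 3)*(-6*u^3 - 3*u - 8)/(-8*u^3 + 2*u^2 - 3*u + 5)^2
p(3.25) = 0.87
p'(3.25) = -0.07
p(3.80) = 0.84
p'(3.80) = -0.04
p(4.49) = 0.82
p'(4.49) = -0.02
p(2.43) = 0.96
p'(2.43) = -0.20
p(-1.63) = 0.46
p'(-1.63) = -0.34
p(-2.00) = 0.55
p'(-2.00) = -0.19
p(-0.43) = -0.85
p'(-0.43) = -1.94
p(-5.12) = 0.71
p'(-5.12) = -0.01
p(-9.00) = 0.73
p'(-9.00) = 0.00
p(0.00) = -1.60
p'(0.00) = -1.56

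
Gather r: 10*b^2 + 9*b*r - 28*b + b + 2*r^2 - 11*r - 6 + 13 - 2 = 10*b^2 - 27*b + 2*r^2 + r*(9*b - 11) + 5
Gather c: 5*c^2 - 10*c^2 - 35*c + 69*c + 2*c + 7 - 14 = -5*c^2 + 36*c - 7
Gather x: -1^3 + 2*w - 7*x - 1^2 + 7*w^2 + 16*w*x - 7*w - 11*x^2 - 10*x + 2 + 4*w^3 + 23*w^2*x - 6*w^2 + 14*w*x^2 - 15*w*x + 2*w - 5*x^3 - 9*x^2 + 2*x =4*w^3 + w^2 - 3*w - 5*x^3 + x^2*(14*w - 20) + x*(23*w^2 + w - 15)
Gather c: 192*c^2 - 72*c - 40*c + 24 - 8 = 192*c^2 - 112*c + 16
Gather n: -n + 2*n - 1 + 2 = n + 1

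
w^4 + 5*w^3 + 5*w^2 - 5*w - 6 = (w - 1)*(w + 1)*(w + 2)*(w + 3)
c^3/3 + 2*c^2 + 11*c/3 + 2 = (c/3 + 1)*(c + 1)*(c + 2)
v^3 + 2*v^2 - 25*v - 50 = (v - 5)*(v + 2)*(v + 5)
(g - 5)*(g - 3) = g^2 - 8*g + 15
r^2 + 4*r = r*(r + 4)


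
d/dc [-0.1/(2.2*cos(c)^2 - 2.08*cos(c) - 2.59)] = (0.208 - 0.44*cos(c))*sin(c)/(-2.2*cos(c)^2 + 2.08*cos(c) + 2.59)^2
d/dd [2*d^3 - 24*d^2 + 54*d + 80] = 6*d^2 - 48*d + 54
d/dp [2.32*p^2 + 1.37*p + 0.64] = 4.64*p + 1.37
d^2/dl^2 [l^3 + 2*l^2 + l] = 6*l + 4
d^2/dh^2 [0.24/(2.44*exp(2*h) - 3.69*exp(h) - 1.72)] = ((0.8856 - 2.3424*exp(h))*(-2.44*exp(2*h) + 3.69*exp(h) + 1.72) - 0.24*(4.88*exp(h) - 3.69)*(9.76*exp(h) - 7.38)*exp(h))*exp(h)/(-2.44*exp(2*h) + 3.69*exp(h) + 1.72)^3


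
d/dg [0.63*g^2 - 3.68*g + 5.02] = 1.26*g - 3.68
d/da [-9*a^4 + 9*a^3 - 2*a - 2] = -36*a^3 + 27*a^2 - 2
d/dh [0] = 0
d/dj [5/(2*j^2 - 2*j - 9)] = 10*(1 - 2*j)/(-2*j^2 + 2*j + 9)^2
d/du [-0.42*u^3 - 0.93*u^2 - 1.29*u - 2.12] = -1.26*u^2 - 1.86*u - 1.29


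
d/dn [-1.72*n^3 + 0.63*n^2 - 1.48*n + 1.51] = -5.16*n^2 + 1.26*n - 1.48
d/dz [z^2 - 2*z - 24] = 2*z - 2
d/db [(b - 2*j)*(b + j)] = 2*b - j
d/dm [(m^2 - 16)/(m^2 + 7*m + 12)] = 7/(m^2 + 6*m + 9)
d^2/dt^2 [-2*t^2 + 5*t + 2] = -4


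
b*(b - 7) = b^2 - 7*b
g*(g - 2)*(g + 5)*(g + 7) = g^4 + 10*g^3 + 11*g^2 - 70*g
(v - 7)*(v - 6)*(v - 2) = v^3 - 15*v^2 + 68*v - 84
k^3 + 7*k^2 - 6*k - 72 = (k - 3)*(k + 4)*(k + 6)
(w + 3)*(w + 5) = w^2 + 8*w + 15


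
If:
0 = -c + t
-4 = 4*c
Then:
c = -1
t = -1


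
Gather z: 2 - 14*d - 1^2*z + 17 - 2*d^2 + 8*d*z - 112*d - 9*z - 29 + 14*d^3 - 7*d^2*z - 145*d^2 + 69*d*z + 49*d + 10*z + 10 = 14*d^3 - 147*d^2 - 77*d + z*(-7*d^2 + 77*d)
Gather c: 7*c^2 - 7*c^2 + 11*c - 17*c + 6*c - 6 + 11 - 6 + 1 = 0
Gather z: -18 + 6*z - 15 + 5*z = 11*z - 33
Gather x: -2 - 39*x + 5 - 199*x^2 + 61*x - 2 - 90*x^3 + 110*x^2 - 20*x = -90*x^3 - 89*x^2 + 2*x + 1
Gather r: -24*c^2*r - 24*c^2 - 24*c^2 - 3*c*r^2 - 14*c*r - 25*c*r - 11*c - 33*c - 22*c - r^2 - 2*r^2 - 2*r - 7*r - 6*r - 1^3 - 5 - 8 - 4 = -48*c^2 - 66*c + r^2*(-3*c - 3) + r*(-24*c^2 - 39*c - 15) - 18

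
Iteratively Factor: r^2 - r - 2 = (r + 1)*(r - 2)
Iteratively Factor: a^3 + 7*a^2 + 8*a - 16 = (a - 1)*(a^2 + 8*a + 16) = (a - 1)*(a + 4)*(a + 4)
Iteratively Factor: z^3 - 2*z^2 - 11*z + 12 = (z + 3)*(z^2 - 5*z + 4) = (z - 1)*(z + 3)*(z - 4)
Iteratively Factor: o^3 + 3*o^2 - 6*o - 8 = (o + 1)*(o^2 + 2*o - 8) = (o - 2)*(o + 1)*(o + 4)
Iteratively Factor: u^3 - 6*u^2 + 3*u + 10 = (u - 5)*(u^2 - u - 2) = (u - 5)*(u - 2)*(u + 1)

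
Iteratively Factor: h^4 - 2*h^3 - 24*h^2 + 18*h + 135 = (h + 3)*(h^3 - 5*h^2 - 9*h + 45) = (h - 3)*(h + 3)*(h^2 - 2*h - 15) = (h - 3)*(h + 3)^2*(h - 5)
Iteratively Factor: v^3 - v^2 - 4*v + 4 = (v - 1)*(v^2 - 4) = (v - 1)*(v + 2)*(v - 2)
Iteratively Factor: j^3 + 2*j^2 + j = (j + 1)*(j^2 + j) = j*(j + 1)*(j + 1)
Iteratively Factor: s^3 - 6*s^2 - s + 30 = (s + 2)*(s^2 - 8*s + 15) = (s - 5)*(s + 2)*(s - 3)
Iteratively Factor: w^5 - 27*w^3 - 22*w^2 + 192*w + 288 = (w + 2)*(w^4 - 2*w^3 - 23*w^2 + 24*w + 144) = (w + 2)*(w + 3)*(w^3 - 5*w^2 - 8*w + 48) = (w + 2)*(w + 3)^2*(w^2 - 8*w + 16) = (w - 4)*(w + 2)*(w + 3)^2*(w - 4)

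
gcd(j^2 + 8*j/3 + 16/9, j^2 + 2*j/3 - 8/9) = j + 4/3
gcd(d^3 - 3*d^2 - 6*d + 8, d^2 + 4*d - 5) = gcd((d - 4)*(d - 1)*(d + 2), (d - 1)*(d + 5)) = d - 1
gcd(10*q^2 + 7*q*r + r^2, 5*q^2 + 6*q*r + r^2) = 5*q + r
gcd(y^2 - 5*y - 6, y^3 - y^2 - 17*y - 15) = y + 1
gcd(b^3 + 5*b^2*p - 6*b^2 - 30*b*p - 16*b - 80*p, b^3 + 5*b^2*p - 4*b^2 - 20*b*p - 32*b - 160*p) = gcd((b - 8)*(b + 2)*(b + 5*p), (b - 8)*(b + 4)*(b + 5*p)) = b^2 + 5*b*p - 8*b - 40*p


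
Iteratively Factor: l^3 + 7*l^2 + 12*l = (l)*(l^2 + 7*l + 12) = l*(l + 3)*(l + 4)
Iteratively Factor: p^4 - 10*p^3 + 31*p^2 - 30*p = (p - 3)*(p^3 - 7*p^2 + 10*p) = p*(p - 3)*(p^2 - 7*p + 10) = p*(p - 5)*(p - 3)*(p - 2)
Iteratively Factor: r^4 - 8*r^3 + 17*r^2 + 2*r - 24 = (r - 3)*(r^3 - 5*r^2 + 2*r + 8) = (r - 3)*(r + 1)*(r^2 - 6*r + 8) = (r - 4)*(r - 3)*(r + 1)*(r - 2)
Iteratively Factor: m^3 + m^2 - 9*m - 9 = (m + 1)*(m^2 - 9) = (m - 3)*(m + 1)*(m + 3)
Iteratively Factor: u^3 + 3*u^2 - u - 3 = (u + 3)*(u^2 - 1) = (u - 1)*(u + 3)*(u + 1)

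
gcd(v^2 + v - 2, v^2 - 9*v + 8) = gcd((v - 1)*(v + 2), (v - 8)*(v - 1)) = v - 1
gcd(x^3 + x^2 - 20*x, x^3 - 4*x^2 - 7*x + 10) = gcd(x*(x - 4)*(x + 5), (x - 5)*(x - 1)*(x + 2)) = 1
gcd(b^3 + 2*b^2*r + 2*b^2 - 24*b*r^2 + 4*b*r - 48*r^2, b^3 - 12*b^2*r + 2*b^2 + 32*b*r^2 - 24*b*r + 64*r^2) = -b^2 + 4*b*r - 2*b + 8*r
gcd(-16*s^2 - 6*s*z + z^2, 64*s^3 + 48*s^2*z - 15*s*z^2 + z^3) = -8*s + z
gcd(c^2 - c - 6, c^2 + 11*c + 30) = 1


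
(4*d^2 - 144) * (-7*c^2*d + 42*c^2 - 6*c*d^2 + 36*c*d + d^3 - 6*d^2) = -28*c^2*d^3 + 168*c^2*d^2 + 1008*c^2*d - 6048*c^2 - 24*c*d^4 + 144*c*d^3 + 864*c*d^2 - 5184*c*d + 4*d^5 - 24*d^4 - 144*d^3 + 864*d^2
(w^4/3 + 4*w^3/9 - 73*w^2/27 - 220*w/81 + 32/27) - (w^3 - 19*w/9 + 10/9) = w^4/3 - 5*w^3/9 - 73*w^2/27 - 49*w/81 + 2/27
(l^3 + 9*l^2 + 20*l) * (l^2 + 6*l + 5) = l^5 + 15*l^4 + 79*l^3 + 165*l^2 + 100*l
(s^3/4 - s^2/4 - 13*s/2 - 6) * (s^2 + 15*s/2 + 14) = s^5/4 + 13*s^4/8 - 39*s^3/8 - 233*s^2/4 - 136*s - 84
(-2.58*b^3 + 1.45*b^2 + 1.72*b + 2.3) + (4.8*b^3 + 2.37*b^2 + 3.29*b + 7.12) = 2.22*b^3 + 3.82*b^2 + 5.01*b + 9.42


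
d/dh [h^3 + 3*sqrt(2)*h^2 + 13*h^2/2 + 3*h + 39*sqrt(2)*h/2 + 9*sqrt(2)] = 3*h^2 + 6*sqrt(2)*h + 13*h + 3 + 39*sqrt(2)/2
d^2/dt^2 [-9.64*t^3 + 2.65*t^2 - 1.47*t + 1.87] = 5.3 - 57.84*t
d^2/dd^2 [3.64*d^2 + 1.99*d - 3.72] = 7.28000000000000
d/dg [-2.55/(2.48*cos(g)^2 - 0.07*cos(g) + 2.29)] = (0.1785 - 12.648*cos(g))*sin(g)/(2.48*cos(g)^2 - 0.07*cos(g) + 2.29)^2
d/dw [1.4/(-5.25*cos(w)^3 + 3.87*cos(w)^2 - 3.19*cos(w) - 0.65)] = (-22.05*cos(w)^2 + 10.836*cos(w) - 4.466)*sin(w)/(5.25*cos(w)^3 - 3.87*cos(w)^2 + 3.19*cos(w) + 0.65)^2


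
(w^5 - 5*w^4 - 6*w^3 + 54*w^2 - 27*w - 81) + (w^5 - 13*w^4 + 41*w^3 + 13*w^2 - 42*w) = 2*w^5 - 18*w^4 + 35*w^3 + 67*w^2 - 69*w - 81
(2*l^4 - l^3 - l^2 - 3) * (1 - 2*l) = -4*l^5 + 4*l^4 + l^3 - l^2 + 6*l - 3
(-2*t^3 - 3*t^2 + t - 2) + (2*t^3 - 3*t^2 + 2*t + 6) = -6*t^2 + 3*t + 4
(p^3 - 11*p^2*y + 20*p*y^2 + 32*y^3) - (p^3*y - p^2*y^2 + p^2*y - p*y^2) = -p^3*y + p^3 + p^2*y^2 - 12*p^2*y + 21*p*y^2 + 32*y^3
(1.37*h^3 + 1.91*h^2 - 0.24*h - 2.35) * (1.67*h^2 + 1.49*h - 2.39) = 2.2879*h^5 + 5.231*h^4 - 0.8292*h^3 - 8.847*h^2 - 2.9279*h + 5.6165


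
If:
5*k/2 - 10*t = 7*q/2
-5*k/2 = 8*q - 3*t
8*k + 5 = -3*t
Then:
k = -1810/3241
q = 50/463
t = -575/3241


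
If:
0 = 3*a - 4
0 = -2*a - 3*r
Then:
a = 4/3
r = -8/9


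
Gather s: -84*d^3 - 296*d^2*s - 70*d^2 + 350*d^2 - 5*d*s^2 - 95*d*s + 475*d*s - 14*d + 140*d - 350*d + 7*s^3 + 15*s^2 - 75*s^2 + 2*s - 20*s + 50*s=-84*d^3 + 280*d^2 - 224*d + 7*s^3 + s^2*(-5*d - 60) + s*(-296*d^2 + 380*d + 32)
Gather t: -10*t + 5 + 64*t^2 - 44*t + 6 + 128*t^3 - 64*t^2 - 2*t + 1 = 128*t^3 - 56*t + 12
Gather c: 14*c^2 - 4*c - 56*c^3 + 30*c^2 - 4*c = -56*c^3 + 44*c^2 - 8*c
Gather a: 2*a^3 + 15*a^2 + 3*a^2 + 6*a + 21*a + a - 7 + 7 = 2*a^3 + 18*a^2 + 28*a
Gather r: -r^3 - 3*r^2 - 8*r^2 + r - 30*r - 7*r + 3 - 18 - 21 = -r^3 - 11*r^2 - 36*r - 36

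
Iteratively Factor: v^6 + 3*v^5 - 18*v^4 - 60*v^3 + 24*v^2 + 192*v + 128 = (v + 1)*(v^5 + 2*v^4 - 20*v^3 - 40*v^2 + 64*v + 128) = (v - 4)*(v + 1)*(v^4 + 6*v^3 + 4*v^2 - 24*v - 32) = (v - 4)*(v - 2)*(v + 1)*(v^3 + 8*v^2 + 20*v + 16) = (v - 4)*(v - 2)*(v + 1)*(v + 4)*(v^2 + 4*v + 4) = (v - 4)*(v - 2)*(v + 1)*(v + 2)*(v + 4)*(v + 2)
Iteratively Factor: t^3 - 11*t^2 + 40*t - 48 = (t - 4)*(t^2 - 7*t + 12) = (t - 4)^2*(t - 3)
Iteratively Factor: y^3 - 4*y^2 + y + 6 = (y - 2)*(y^2 - 2*y - 3) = (y - 2)*(y + 1)*(y - 3)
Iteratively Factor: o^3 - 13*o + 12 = (o - 1)*(o^2 + o - 12) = (o - 1)*(o + 4)*(o - 3)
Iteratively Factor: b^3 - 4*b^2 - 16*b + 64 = (b - 4)*(b^2 - 16) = (b - 4)^2*(b + 4)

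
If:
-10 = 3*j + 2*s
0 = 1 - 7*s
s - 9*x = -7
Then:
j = -24/7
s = 1/7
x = 50/63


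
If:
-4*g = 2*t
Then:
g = -t/2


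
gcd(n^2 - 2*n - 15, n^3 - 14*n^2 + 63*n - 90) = n - 5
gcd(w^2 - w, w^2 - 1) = w - 1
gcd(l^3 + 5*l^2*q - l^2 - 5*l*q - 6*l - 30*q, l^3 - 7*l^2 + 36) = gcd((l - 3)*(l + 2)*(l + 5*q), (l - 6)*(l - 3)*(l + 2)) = l^2 - l - 6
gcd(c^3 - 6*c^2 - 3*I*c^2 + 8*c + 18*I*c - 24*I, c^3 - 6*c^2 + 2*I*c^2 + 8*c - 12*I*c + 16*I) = c^2 - 6*c + 8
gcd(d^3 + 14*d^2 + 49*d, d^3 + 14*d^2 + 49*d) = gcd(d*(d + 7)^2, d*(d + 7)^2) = d^3 + 14*d^2 + 49*d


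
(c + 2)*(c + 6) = c^2 + 8*c + 12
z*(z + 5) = z^2 + 5*z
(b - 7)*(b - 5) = b^2 - 12*b + 35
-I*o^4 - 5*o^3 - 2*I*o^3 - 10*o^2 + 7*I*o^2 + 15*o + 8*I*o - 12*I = (o + 3)*(o - 4*I)*(o - I)*(-I*o + I)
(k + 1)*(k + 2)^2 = k^3 + 5*k^2 + 8*k + 4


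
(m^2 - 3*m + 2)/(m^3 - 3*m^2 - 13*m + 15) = (m - 2)/(m^2 - 2*m - 15)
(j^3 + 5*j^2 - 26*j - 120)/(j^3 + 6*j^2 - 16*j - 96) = (j - 5)/(j - 4)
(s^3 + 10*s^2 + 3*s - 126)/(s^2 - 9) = (s^2 + 13*s + 42)/(s + 3)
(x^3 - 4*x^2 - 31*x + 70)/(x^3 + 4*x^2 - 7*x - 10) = (x - 7)/(x + 1)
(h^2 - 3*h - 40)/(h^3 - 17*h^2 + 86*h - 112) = (h + 5)/(h^2 - 9*h + 14)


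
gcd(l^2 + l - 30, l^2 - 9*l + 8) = 1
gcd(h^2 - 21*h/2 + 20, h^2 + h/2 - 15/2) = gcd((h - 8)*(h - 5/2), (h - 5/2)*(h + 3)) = h - 5/2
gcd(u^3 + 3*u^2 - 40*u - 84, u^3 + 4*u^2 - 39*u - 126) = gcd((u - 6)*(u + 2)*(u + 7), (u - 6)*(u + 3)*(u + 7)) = u^2 + u - 42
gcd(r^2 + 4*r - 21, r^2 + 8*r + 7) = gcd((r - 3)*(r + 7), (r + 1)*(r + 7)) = r + 7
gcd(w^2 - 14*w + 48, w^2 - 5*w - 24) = w - 8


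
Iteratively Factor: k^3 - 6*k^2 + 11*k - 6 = (k - 1)*(k^2 - 5*k + 6) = (k - 2)*(k - 1)*(k - 3)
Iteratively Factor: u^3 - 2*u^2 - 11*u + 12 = (u - 4)*(u^2 + 2*u - 3) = (u - 4)*(u - 1)*(u + 3)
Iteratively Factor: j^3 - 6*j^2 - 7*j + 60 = (j - 5)*(j^2 - j - 12) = (j - 5)*(j - 4)*(j + 3)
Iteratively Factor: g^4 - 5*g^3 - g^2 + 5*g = (g + 1)*(g^3 - 6*g^2 + 5*g) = (g - 1)*(g + 1)*(g^2 - 5*g) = (g - 5)*(g - 1)*(g + 1)*(g)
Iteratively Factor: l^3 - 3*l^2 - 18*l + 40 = (l - 5)*(l^2 + 2*l - 8) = (l - 5)*(l + 4)*(l - 2)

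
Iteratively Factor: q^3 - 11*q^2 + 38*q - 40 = (q - 5)*(q^2 - 6*q + 8) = (q - 5)*(q - 4)*(q - 2)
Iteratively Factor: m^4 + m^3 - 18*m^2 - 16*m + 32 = (m + 2)*(m^3 - m^2 - 16*m + 16) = (m - 4)*(m + 2)*(m^2 + 3*m - 4) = (m - 4)*(m + 2)*(m + 4)*(m - 1)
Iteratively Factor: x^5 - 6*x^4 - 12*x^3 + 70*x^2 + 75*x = (x)*(x^4 - 6*x^3 - 12*x^2 + 70*x + 75) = x*(x + 3)*(x^3 - 9*x^2 + 15*x + 25) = x*(x - 5)*(x + 3)*(x^2 - 4*x - 5) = x*(x - 5)*(x + 1)*(x + 3)*(x - 5)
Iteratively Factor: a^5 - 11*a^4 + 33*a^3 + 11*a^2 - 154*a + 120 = (a - 4)*(a^4 - 7*a^3 + 5*a^2 + 31*a - 30) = (a - 5)*(a - 4)*(a^3 - 2*a^2 - 5*a + 6) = (a - 5)*(a - 4)*(a - 3)*(a^2 + a - 2) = (a - 5)*(a - 4)*(a - 3)*(a + 2)*(a - 1)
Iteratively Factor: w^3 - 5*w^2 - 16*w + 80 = (w + 4)*(w^2 - 9*w + 20) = (w - 4)*(w + 4)*(w - 5)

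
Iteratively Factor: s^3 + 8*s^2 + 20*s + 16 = (s + 2)*(s^2 + 6*s + 8) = (s + 2)^2*(s + 4)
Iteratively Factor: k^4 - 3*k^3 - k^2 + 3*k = (k)*(k^3 - 3*k^2 - k + 3) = k*(k - 3)*(k^2 - 1) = k*(k - 3)*(k - 1)*(k + 1)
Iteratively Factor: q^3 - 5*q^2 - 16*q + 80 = (q - 5)*(q^2 - 16) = (q - 5)*(q + 4)*(q - 4)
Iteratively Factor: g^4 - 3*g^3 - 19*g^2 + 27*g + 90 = (g - 5)*(g^3 + 2*g^2 - 9*g - 18) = (g - 5)*(g - 3)*(g^2 + 5*g + 6) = (g - 5)*(g - 3)*(g + 3)*(g + 2)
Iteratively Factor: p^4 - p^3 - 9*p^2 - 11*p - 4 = (p + 1)*(p^3 - 2*p^2 - 7*p - 4) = (p + 1)^2*(p^2 - 3*p - 4) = (p - 4)*(p + 1)^2*(p + 1)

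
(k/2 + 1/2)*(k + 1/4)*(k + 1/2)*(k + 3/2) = k^4/2 + 13*k^3/8 + 7*k^2/4 + 23*k/32 + 3/32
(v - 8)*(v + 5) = v^2 - 3*v - 40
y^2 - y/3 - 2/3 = (y - 1)*(y + 2/3)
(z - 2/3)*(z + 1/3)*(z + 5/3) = z^3 + 4*z^2/3 - 7*z/9 - 10/27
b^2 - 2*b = b*(b - 2)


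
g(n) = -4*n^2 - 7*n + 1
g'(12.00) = -103.00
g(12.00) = -659.00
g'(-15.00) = 113.00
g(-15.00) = -794.00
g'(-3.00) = 17.00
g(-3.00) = -14.00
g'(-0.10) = -6.20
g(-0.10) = 1.66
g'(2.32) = -25.56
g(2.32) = -36.77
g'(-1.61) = 5.88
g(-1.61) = 1.90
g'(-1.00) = 1.00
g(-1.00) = 4.00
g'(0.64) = -12.12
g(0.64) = -5.12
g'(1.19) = -16.52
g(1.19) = -12.99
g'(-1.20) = 2.60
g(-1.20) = 3.64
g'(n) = -8*n - 7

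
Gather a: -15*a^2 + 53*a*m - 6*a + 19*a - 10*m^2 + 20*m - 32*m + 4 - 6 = -15*a^2 + a*(53*m + 13) - 10*m^2 - 12*m - 2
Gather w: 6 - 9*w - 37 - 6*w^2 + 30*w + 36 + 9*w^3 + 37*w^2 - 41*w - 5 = 9*w^3 + 31*w^2 - 20*w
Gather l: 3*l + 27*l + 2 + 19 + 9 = 30*l + 30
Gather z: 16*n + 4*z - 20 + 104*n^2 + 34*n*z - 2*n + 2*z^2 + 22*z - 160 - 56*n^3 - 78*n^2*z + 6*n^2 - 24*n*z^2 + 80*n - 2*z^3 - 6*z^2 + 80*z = -56*n^3 + 110*n^2 + 94*n - 2*z^3 + z^2*(-24*n - 4) + z*(-78*n^2 + 34*n + 106) - 180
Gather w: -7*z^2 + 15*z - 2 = -7*z^2 + 15*z - 2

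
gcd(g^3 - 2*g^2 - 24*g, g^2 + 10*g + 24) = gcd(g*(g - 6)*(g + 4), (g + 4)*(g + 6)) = g + 4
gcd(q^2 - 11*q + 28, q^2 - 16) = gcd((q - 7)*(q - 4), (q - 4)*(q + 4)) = q - 4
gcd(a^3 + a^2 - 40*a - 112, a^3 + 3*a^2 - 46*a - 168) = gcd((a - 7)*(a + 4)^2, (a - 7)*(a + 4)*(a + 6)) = a^2 - 3*a - 28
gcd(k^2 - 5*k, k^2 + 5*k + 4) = 1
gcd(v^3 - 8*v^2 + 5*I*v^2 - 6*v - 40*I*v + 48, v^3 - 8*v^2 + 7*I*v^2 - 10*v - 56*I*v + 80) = v^2 + v*(-8 + 2*I) - 16*I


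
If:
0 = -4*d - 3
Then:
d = -3/4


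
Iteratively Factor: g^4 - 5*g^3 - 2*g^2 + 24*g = (g - 4)*(g^3 - g^2 - 6*g) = (g - 4)*(g + 2)*(g^2 - 3*g) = g*(g - 4)*(g + 2)*(g - 3)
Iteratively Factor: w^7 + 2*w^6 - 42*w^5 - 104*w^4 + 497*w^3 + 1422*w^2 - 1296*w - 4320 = (w + 3)*(w^6 - w^5 - 39*w^4 + 13*w^3 + 458*w^2 + 48*w - 1440) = (w + 3)^2*(w^5 - 4*w^4 - 27*w^3 + 94*w^2 + 176*w - 480) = (w - 4)*(w + 3)^2*(w^4 - 27*w^2 - 14*w + 120) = (w - 5)*(w - 4)*(w + 3)^2*(w^3 + 5*w^2 - 2*w - 24) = (w - 5)*(w - 4)*(w + 3)^2*(w + 4)*(w^2 + w - 6) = (w - 5)*(w - 4)*(w - 2)*(w + 3)^2*(w + 4)*(w + 3)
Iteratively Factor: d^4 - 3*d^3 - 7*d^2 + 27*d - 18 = (d - 3)*(d^3 - 7*d + 6) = (d - 3)*(d - 1)*(d^2 + d - 6) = (d - 3)*(d - 2)*(d - 1)*(d + 3)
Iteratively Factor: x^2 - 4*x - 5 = (x - 5)*(x + 1)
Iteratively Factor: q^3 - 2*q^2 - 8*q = (q - 4)*(q^2 + 2*q) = (q - 4)*(q + 2)*(q)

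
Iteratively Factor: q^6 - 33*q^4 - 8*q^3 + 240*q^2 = (q)*(q^5 - 33*q^3 - 8*q^2 + 240*q) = q*(q + 4)*(q^4 - 4*q^3 - 17*q^2 + 60*q) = q*(q + 4)^2*(q^3 - 8*q^2 + 15*q) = q^2*(q + 4)^2*(q^2 - 8*q + 15) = q^2*(q - 3)*(q + 4)^2*(q - 5)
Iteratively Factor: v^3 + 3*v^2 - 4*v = (v + 4)*(v^2 - v) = (v - 1)*(v + 4)*(v)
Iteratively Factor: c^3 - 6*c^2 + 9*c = (c)*(c^2 - 6*c + 9) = c*(c - 3)*(c - 3)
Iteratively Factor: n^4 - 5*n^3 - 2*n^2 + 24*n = (n)*(n^3 - 5*n^2 - 2*n + 24) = n*(n + 2)*(n^2 - 7*n + 12) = n*(n - 4)*(n + 2)*(n - 3)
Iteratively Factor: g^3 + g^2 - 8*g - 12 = (g - 3)*(g^2 + 4*g + 4) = (g - 3)*(g + 2)*(g + 2)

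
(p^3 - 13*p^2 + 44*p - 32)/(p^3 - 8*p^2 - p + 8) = (p - 4)/(p + 1)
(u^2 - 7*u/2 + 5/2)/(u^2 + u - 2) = (u - 5/2)/(u + 2)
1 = 1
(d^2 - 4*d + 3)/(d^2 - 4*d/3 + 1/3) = 3*(d - 3)/(3*d - 1)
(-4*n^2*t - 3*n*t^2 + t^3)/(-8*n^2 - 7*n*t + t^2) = t*(-4*n + t)/(-8*n + t)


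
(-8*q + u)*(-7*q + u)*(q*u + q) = 56*q^3*u + 56*q^3 - 15*q^2*u^2 - 15*q^2*u + q*u^3 + q*u^2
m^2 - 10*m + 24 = (m - 6)*(m - 4)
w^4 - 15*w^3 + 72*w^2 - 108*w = w*(w - 6)^2*(w - 3)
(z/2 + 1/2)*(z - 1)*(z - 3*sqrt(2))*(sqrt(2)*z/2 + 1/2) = sqrt(2)*z^4/4 - 5*z^3/4 - sqrt(2)*z^2 + 5*z/4 + 3*sqrt(2)/4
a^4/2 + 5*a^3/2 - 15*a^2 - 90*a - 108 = (a/2 + 1)*(a - 6)*(a + 3)*(a + 6)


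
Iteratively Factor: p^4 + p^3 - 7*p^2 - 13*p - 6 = (p + 2)*(p^3 - p^2 - 5*p - 3) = (p - 3)*(p + 2)*(p^2 + 2*p + 1) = (p - 3)*(p + 1)*(p + 2)*(p + 1)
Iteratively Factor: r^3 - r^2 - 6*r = (r + 2)*(r^2 - 3*r) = (r - 3)*(r + 2)*(r)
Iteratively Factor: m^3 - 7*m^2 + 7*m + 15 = (m - 5)*(m^2 - 2*m - 3) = (m - 5)*(m + 1)*(m - 3)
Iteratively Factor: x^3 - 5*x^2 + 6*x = (x - 3)*(x^2 - 2*x) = (x - 3)*(x - 2)*(x)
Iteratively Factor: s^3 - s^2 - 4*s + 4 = (s - 2)*(s^2 + s - 2) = (s - 2)*(s - 1)*(s + 2)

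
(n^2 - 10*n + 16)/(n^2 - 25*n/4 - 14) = 4*(n - 2)/(4*n + 7)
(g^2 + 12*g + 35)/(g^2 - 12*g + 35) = (g^2 + 12*g + 35)/(g^2 - 12*g + 35)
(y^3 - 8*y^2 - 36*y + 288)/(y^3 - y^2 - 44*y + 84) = (y^2 - 2*y - 48)/(y^2 + 5*y - 14)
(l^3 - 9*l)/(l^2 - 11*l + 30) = l*(l^2 - 9)/(l^2 - 11*l + 30)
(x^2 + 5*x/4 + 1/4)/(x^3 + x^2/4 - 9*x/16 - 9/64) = 16*(x + 1)/(16*x^2 - 9)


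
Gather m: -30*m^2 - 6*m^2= -36*m^2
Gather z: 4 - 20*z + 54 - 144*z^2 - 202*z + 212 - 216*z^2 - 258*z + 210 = -360*z^2 - 480*z + 480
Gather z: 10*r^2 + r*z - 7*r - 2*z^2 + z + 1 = 10*r^2 - 7*r - 2*z^2 + z*(r + 1) + 1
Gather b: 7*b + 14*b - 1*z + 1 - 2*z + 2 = 21*b - 3*z + 3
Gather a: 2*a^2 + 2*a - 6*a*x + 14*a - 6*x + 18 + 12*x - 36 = 2*a^2 + a*(16 - 6*x) + 6*x - 18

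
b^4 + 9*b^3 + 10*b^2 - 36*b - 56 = (b - 2)*(b + 2)^2*(b + 7)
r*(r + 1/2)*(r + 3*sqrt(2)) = r^3 + r^2/2 + 3*sqrt(2)*r^2 + 3*sqrt(2)*r/2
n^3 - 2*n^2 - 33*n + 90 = (n - 5)*(n - 3)*(n + 6)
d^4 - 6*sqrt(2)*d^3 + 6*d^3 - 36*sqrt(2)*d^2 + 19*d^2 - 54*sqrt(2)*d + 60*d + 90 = (d + 3)^2*(d - 5*sqrt(2))*(d - sqrt(2))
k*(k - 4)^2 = k^3 - 8*k^2 + 16*k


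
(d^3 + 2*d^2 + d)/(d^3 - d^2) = (d^2 + 2*d + 1)/(d*(d - 1))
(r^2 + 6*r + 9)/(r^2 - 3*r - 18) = (r + 3)/(r - 6)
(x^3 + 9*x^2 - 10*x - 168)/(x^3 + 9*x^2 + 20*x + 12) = (x^2 + 3*x - 28)/(x^2 + 3*x + 2)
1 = 1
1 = 1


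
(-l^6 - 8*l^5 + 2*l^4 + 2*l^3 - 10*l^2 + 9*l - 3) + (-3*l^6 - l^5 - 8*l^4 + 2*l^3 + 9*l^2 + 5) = -4*l^6 - 9*l^5 - 6*l^4 + 4*l^3 - l^2 + 9*l + 2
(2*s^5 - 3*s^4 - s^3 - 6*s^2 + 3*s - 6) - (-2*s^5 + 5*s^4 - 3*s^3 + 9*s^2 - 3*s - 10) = 4*s^5 - 8*s^4 + 2*s^3 - 15*s^2 + 6*s + 4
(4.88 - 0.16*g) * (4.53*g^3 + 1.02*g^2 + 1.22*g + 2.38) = -0.7248*g^4 + 21.9432*g^3 + 4.7824*g^2 + 5.5728*g + 11.6144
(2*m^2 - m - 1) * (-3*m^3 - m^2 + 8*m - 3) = -6*m^5 + m^4 + 20*m^3 - 13*m^2 - 5*m + 3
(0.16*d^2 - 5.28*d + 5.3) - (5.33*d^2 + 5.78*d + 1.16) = -5.17*d^2 - 11.06*d + 4.14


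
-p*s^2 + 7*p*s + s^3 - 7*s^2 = s*(-p + s)*(s - 7)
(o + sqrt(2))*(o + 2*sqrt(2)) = o^2 + 3*sqrt(2)*o + 4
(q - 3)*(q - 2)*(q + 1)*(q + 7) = q^4 + 3*q^3 - 27*q^2 + 13*q + 42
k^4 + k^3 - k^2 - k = k*(k - 1)*(k + 1)^2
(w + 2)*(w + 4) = w^2 + 6*w + 8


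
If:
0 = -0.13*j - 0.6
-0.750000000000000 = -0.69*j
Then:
No Solution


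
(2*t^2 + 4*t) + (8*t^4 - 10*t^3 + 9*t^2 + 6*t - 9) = 8*t^4 - 10*t^3 + 11*t^2 + 10*t - 9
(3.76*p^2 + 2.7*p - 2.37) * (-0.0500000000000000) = -0.188*p^2 - 0.135*p + 0.1185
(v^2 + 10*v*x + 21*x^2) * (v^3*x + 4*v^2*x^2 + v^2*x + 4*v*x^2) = v^5*x + 14*v^4*x^2 + v^4*x + 61*v^3*x^3 + 14*v^3*x^2 + 84*v^2*x^4 + 61*v^2*x^3 + 84*v*x^4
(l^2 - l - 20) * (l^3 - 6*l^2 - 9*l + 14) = l^5 - 7*l^4 - 23*l^3 + 143*l^2 + 166*l - 280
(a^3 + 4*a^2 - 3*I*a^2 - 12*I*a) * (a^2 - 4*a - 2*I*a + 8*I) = a^5 - 5*I*a^4 - 22*a^3 + 80*I*a^2 + 96*a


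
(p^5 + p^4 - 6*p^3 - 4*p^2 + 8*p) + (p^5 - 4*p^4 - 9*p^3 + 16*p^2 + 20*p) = 2*p^5 - 3*p^4 - 15*p^3 + 12*p^2 + 28*p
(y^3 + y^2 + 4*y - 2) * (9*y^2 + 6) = 9*y^5 + 9*y^4 + 42*y^3 - 12*y^2 + 24*y - 12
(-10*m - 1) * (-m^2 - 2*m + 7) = 10*m^3 + 21*m^2 - 68*m - 7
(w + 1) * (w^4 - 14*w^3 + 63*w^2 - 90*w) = w^5 - 13*w^4 + 49*w^3 - 27*w^2 - 90*w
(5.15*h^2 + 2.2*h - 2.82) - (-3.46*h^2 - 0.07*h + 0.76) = 8.61*h^2 + 2.27*h - 3.58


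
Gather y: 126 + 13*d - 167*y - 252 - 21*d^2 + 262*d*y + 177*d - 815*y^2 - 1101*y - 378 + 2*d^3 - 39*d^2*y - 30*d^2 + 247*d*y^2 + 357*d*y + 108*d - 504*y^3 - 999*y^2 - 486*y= 2*d^3 - 51*d^2 + 298*d - 504*y^3 + y^2*(247*d - 1814) + y*(-39*d^2 + 619*d - 1754) - 504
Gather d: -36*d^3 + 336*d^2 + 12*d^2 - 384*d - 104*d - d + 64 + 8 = -36*d^3 + 348*d^2 - 489*d + 72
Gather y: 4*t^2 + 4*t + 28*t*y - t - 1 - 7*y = 4*t^2 + 3*t + y*(28*t - 7) - 1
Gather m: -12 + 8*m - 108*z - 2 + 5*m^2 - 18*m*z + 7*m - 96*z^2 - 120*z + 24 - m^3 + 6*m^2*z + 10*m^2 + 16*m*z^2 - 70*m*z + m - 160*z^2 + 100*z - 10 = -m^3 + m^2*(6*z + 15) + m*(16*z^2 - 88*z + 16) - 256*z^2 - 128*z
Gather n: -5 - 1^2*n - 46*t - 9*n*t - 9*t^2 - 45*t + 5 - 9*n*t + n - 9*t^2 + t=-18*n*t - 18*t^2 - 90*t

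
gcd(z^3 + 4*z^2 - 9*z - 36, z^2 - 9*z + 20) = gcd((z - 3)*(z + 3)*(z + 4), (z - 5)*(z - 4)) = 1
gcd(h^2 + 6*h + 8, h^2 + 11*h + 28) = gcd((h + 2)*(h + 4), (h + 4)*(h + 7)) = h + 4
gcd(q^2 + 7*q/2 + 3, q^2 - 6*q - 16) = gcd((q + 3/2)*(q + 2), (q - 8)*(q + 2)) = q + 2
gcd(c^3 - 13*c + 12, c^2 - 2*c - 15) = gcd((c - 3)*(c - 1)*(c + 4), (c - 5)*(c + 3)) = 1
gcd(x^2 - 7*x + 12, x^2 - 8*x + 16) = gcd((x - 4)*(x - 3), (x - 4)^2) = x - 4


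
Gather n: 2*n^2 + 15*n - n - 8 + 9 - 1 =2*n^2 + 14*n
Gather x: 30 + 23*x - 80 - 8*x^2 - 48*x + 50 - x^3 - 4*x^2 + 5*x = -x^3 - 12*x^2 - 20*x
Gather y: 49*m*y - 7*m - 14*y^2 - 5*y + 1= -7*m - 14*y^2 + y*(49*m - 5) + 1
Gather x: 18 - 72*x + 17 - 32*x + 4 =39 - 104*x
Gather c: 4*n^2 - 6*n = 4*n^2 - 6*n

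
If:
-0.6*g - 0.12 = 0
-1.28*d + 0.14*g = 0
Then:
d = -0.02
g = -0.20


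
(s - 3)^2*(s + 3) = s^3 - 3*s^2 - 9*s + 27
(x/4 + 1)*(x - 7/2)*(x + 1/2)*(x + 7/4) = x^4/4 + 11*x^3/16 - 3*x^2 - 497*x/64 - 49/16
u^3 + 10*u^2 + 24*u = u*(u + 4)*(u + 6)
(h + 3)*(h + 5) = h^2 + 8*h + 15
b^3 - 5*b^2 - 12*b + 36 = (b - 6)*(b - 2)*(b + 3)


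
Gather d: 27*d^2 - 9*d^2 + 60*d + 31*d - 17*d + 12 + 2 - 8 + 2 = 18*d^2 + 74*d + 8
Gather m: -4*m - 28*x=-4*m - 28*x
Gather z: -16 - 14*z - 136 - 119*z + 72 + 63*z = -70*z - 80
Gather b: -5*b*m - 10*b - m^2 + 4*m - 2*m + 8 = b*(-5*m - 10) - m^2 + 2*m + 8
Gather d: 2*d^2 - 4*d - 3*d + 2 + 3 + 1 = 2*d^2 - 7*d + 6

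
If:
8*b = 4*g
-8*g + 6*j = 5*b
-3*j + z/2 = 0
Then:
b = z/21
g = 2*z/21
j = z/6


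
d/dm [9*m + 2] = 9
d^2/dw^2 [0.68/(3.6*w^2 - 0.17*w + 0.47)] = (-17.6256*w^2 + 0.83232*w + 0.68*(7.2*w - 0.17)*(14.4*w - 0.34) - 2.30112)/(3.6*w^2 - 0.17*w + 0.47)^3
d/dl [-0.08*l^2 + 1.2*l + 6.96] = 1.2 - 0.16*l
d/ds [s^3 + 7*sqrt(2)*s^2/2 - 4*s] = 3*s^2 + 7*sqrt(2)*s - 4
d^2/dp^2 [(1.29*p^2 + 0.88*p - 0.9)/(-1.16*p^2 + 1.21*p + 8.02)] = (-5.989544*p^3 - 64.740528*p^2 - 56.700336*p - 129.4861)/(1.560896*p^6 - 4.884528*p^5 - 27.280068*p^4 + 65.769671*p^3 + 188.608746*p^2 - 233.483052*p - 515.849608)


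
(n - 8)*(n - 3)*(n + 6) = n^3 - 5*n^2 - 42*n + 144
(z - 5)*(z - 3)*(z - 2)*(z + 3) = z^4 - 7*z^3 + z^2 + 63*z - 90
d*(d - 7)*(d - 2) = d^3 - 9*d^2 + 14*d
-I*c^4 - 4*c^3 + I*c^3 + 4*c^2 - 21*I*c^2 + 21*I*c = c*(c - 7*I)*(c + 3*I)*(-I*c + I)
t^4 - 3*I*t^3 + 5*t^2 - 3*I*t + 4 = (t - 4*I)*(t - I)*(t + I)^2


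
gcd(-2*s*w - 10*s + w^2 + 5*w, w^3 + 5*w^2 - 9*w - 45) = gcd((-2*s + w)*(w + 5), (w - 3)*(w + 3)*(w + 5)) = w + 5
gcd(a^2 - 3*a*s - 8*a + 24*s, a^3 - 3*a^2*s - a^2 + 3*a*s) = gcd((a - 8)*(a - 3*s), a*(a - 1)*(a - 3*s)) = -a + 3*s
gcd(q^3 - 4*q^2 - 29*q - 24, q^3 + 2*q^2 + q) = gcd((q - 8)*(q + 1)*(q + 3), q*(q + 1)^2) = q + 1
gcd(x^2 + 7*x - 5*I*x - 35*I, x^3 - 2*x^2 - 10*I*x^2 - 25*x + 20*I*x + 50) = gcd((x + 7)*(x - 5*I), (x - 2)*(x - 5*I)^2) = x - 5*I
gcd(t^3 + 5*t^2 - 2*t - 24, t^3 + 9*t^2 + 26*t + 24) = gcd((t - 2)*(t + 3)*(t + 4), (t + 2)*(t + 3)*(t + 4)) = t^2 + 7*t + 12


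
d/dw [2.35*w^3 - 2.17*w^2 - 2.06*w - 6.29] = 7.05*w^2 - 4.34*w - 2.06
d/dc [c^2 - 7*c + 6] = 2*c - 7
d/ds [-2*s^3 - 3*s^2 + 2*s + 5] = -6*s^2 - 6*s + 2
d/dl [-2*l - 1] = -2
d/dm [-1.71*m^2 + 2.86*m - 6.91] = 2.86 - 3.42*m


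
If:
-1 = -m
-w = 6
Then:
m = 1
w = -6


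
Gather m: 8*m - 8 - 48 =8*m - 56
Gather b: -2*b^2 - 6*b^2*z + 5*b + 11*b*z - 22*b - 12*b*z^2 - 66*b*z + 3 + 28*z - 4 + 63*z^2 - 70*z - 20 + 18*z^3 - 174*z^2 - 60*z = b^2*(-6*z - 2) + b*(-12*z^2 - 55*z - 17) + 18*z^3 - 111*z^2 - 102*z - 21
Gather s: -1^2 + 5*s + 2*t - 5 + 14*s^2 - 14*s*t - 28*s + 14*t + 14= 14*s^2 + s*(-14*t - 23) + 16*t + 8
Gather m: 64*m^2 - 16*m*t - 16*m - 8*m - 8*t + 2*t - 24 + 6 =64*m^2 + m*(-16*t - 24) - 6*t - 18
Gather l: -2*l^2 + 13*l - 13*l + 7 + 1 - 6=2 - 2*l^2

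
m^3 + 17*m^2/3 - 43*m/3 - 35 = (m - 3)*(m + 5/3)*(m + 7)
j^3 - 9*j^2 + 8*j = j*(j - 8)*(j - 1)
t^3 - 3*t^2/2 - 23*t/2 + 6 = (t - 4)*(t - 1/2)*(t + 3)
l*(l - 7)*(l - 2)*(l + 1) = l^4 - 8*l^3 + 5*l^2 + 14*l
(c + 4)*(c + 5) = c^2 + 9*c + 20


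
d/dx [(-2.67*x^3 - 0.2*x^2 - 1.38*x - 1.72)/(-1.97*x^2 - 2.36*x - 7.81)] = (5.2599*x^4 + 12.6024*x^3 + 60.3115*x^2 - 3.6528*x + 6.7186)/(3.8809*x^4 + 9.2984*x^3 + 36.341*x^2 + 36.8632*x + 60.9961)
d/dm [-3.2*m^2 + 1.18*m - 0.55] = 1.18 - 6.4*m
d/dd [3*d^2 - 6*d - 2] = 6*d - 6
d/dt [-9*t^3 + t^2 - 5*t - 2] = -27*t^2 + 2*t - 5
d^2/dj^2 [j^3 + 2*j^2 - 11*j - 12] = 6*j + 4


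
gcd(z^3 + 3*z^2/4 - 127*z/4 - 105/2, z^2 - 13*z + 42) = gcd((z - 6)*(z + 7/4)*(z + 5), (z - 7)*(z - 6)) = z - 6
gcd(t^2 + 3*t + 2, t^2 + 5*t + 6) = t + 2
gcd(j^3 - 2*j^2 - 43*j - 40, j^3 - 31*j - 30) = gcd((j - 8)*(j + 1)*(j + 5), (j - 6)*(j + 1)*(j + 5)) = j^2 + 6*j + 5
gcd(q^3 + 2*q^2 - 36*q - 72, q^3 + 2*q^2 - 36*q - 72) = q^3 + 2*q^2 - 36*q - 72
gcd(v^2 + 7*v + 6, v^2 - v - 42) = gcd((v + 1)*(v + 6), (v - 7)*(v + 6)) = v + 6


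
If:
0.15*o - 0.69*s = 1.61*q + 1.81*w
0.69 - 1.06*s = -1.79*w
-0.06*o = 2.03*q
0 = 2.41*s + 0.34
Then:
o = -4.79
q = 0.14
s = -0.14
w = -0.47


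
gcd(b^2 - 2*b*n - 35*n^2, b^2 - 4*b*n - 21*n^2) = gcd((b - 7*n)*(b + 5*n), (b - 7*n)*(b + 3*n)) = b - 7*n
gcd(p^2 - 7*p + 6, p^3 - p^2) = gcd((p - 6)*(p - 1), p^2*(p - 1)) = p - 1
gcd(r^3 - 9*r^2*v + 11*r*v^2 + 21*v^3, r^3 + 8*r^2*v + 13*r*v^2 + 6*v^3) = r + v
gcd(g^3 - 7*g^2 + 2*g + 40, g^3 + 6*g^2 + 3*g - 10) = g + 2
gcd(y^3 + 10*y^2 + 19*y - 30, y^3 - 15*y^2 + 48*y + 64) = 1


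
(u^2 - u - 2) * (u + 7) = u^3 + 6*u^2 - 9*u - 14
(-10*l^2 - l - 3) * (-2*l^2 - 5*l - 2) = 20*l^4 + 52*l^3 + 31*l^2 + 17*l + 6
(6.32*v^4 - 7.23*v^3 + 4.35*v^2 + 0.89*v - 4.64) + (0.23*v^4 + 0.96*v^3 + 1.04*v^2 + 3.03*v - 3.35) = 6.55*v^4 - 6.27*v^3 + 5.39*v^2 + 3.92*v - 7.99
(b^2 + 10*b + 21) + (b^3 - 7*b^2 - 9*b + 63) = b^3 - 6*b^2 + b + 84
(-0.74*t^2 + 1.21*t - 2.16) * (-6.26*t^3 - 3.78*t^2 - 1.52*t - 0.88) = 4.6324*t^5 - 4.7774*t^4 + 10.0726*t^3 + 6.9768*t^2 + 2.2184*t + 1.9008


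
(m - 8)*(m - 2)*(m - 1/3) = m^3 - 31*m^2/3 + 58*m/3 - 16/3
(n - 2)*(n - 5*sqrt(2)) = n^2 - 5*sqrt(2)*n - 2*n + 10*sqrt(2)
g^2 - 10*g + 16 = (g - 8)*(g - 2)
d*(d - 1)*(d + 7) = d^3 + 6*d^2 - 7*d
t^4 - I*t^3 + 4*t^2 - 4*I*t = t*(t - 2*I)*(t - I)*(t + 2*I)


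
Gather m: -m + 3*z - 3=-m + 3*z - 3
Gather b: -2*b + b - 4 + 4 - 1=-b - 1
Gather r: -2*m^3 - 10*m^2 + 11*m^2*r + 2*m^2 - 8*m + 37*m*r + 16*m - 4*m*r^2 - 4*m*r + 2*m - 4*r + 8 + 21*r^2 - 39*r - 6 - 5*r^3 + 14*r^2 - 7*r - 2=-2*m^3 - 8*m^2 + 10*m - 5*r^3 + r^2*(35 - 4*m) + r*(11*m^2 + 33*m - 50)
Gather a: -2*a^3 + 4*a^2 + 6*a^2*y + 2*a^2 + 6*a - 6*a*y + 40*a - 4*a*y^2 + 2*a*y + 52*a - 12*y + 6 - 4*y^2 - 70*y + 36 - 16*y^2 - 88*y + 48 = -2*a^3 + a^2*(6*y + 6) + a*(-4*y^2 - 4*y + 98) - 20*y^2 - 170*y + 90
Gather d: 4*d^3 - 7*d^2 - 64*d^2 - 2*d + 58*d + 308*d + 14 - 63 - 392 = 4*d^3 - 71*d^2 + 364*d - 441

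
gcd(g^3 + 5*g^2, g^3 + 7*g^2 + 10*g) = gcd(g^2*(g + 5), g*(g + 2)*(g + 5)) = g^2 + 5*g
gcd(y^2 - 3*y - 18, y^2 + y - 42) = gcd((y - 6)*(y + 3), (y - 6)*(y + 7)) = y - 6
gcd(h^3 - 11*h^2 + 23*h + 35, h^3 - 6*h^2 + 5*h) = h - 5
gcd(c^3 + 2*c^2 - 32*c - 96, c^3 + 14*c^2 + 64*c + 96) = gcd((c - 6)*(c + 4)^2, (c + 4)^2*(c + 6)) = c^2 + 8*c + 16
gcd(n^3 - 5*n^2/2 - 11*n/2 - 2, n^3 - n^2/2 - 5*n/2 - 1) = n^2 + 3*n/2 + 1/2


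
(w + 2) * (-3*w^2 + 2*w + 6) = -3*w^3 - 4*w^2 + 10*w + 12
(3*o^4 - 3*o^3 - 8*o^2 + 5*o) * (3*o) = 9*o^5 - 9*o^4 - 24*o^3 + 15*o^2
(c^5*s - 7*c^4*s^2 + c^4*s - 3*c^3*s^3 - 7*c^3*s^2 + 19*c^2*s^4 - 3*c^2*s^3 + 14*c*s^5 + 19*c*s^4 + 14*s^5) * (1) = c^5*s - 7*c^4*s^2 + c^4*s - 3*c^3*s^3 - 7*c^3*s^2 + 19*c^2*s^4 - 3*c^2*s^3 + 14*c*s^5 + 19*c*s^4 + 14*s^5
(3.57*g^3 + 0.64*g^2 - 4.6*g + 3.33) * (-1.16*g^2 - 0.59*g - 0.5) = -4.1412*g^5 - 2.8487*g^4 + 3.1734*g^3 - 1.4688*g^2 + 0.3353*g - 1.665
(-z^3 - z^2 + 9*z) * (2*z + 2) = -2*z^4 - 4*z^3 + 16*z^2 + 18*z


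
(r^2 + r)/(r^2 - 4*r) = (r + 1)/(r - 4)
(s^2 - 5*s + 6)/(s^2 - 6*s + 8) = (s - 3)/(s - 4)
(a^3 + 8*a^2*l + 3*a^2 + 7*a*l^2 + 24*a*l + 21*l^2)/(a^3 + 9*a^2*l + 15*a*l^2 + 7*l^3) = (a + 3)/(a + l)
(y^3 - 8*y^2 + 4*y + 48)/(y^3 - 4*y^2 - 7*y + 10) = (y^2 - 10*y + 24)/(y^2 - 6*y + 5)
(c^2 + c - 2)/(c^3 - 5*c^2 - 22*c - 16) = (c - 1)/(c^2 - 7*c - 8)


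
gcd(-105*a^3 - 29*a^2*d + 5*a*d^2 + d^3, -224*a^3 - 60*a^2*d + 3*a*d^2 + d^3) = 7*a + d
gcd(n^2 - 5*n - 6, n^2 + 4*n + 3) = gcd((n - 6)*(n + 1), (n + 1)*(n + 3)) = n + 1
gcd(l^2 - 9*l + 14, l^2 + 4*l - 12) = l - 2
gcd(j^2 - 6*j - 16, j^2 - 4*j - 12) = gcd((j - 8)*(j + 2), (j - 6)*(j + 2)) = j + 2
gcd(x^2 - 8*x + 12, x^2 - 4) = x - 2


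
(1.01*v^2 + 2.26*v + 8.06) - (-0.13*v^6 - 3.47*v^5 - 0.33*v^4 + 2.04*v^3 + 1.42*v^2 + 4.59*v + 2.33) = 0.13*v^6 + 3.47*v^5 + 0.33*v^4 - 2.04*v^3 - 0.41*v^2 - 2.33*v + 5.73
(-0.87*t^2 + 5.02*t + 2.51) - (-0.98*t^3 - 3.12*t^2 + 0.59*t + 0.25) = 0.98*t^3 + 2.25*t^2 + 4.43*t + 2.26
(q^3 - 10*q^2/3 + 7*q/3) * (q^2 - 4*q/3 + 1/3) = q^5 - 14*q^4/3 + 64*q^3/9 - 38*q^2/9 + 7*q/9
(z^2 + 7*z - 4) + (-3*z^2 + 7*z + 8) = -2*z^2 + 14*z + 4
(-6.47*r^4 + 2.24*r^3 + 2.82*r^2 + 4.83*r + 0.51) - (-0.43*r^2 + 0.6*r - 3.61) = -6.47*r^4 + 2.24*r^3 + 3.25*r^2 + 4.23*r + 4.12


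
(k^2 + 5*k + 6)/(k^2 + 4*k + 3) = (k + 2)/(k + 1)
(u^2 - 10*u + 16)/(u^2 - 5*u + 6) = (u - 8)/(u - 3)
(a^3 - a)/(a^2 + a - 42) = (a^3 - a)/(a^2 + a - 42)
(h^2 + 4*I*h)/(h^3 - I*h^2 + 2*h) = (h + 4*I)/(h^2 - I*h + 2)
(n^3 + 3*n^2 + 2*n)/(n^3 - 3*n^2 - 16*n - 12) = n/(n - 6)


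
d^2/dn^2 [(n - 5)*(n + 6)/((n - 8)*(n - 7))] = 4*(8*n^3 - 129*n^2 + 591*n - 547)/(n^6 - 45*n^5 + 843*n^4 - 8415*n^3 + 47208*n^2 - 141120*n + 175616)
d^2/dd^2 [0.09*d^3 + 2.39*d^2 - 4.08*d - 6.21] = 0.54*d + 4.78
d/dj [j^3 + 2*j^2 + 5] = j*(3*j + 4)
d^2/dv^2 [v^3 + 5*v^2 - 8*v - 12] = 6*v + 10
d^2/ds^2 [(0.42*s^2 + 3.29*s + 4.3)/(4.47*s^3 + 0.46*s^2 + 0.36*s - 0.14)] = (16.783956*s^6 + 394.422966*s^5 + 1067.548644*s^4 + 135.810952*s^3 + 71.845512*s^2 + 21.689376*s + 2.016496)/(89.314623*s^9 + 27.573642*s^8 + 24.416928*s^7 - 3.85325*s^6 + 0.239255999999999*s^5 - 1.261752*s^4 + 0.170388*s^3 - 0.027384*s^2 + 0.021168*s - 0.002744)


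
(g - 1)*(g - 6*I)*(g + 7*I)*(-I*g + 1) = -I*g^4 + 2*g^3 + I*g^3 - 2*g^2 - 41*I*g^2 + 42*g + 41*I*g - 42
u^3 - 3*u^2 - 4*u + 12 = (u - 3)*(u - 2)*(u + 2)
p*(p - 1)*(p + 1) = p^3 - p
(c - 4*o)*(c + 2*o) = c^2 - 2*c*o - 8*o^2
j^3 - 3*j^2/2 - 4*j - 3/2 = (j - 3)*(j + 1/2)*(j + 1)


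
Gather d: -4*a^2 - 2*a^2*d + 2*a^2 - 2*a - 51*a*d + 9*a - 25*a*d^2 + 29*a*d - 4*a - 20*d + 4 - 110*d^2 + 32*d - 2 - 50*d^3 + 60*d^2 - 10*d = -2*a^2 + 3*a - 50*d^3 + d^2*(-25*a - 50) + d*(-2*a^2 - 22*a + 2) + 2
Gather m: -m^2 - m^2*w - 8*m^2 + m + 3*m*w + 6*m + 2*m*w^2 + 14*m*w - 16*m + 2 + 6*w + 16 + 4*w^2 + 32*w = m^2*(-w - 9) + m*(2*w^2 + 17*w - 9) + 4*w^2 + 38*w + 18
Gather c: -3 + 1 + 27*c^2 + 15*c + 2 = 27*c^2 + 15*c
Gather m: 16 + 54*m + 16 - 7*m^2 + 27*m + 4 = -7*m^2 + 81*m + 36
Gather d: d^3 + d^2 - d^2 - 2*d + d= d^3 - d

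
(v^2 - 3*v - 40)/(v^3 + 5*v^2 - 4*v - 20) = (v - 8)/(v^2 - 4)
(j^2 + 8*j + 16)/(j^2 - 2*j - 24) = (j + 4)/(j - 6)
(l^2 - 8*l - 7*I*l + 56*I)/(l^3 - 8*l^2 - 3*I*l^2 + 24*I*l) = (l - 7*I)/(l*(l - 3*I))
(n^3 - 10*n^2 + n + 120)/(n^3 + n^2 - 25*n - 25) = (n^2 - 5*n - 24)/(n^2 + 6*n + 5)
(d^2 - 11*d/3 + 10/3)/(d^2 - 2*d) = (d - 5/3)/d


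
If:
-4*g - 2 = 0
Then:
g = -1/2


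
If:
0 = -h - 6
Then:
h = -6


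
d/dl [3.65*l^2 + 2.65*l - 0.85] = 7.3*l + 2.65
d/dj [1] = 0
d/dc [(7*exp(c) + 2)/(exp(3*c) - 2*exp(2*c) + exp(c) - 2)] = (-(7*exp(c) + 2)*(3*exp(2*c) - 4*exp(c) + 1) + 7*exp(3*c) - 14*exp(2*c) + 7*exp(c) - 14)*exp(c)/(exp(3*c) - 2*exp(2*c) + exp(c) - 2)^2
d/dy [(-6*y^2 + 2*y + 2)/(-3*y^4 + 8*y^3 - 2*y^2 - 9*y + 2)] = 2*(-18*y^5 + 33*y^4 - 4*y^3 + 5*y^2 - 8*y + 11)/(9*y^8 - 48*y^7 + 76*y^6 + 22*y^5 - 152*y^4 + 68*y^3 + 73*y^2 - 36*y + 4)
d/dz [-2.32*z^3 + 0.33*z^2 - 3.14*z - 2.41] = -6.96*z^2 + 0.66*z - 3.14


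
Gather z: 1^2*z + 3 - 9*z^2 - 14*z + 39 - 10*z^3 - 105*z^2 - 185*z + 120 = -10*z^3 - 114*z^2 - 198*z + 162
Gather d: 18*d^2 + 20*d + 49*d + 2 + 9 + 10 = 18*d^2 + 69*d + 21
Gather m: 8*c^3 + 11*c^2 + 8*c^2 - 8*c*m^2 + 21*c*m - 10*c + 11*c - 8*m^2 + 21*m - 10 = 8*c^3 + 19*c^2 + c + m^2*(-8*c - 8) + m*(21*c + 21) - 10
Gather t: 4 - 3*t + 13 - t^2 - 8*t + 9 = -t^2 - 11*t + 26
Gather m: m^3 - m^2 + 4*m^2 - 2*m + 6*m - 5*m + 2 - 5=m^3 + 3*m^2 - m - 3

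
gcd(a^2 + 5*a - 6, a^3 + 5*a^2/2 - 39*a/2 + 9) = a + 6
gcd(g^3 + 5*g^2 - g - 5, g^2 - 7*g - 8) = g + 1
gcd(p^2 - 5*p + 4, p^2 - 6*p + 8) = p - 4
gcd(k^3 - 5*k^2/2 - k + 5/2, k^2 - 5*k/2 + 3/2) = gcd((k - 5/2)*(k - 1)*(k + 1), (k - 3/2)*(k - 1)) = k - 1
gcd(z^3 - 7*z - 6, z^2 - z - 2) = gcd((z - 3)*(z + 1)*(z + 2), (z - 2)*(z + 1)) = z + 1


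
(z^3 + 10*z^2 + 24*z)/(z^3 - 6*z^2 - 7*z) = (z^2 + 10*z + 24)/(z^2 - 6*z - 7)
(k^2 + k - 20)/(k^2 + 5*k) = (k - 4)/k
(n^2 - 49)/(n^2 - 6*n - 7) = (n + 7)/(n + 1)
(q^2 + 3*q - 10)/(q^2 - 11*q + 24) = (q^2 + 3*q - 10)/(q^2 - 11*q + 24)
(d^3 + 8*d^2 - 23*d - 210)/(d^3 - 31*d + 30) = (d + 7)/(d - 1)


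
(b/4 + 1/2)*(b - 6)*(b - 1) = b^3/4 - 5*b^2/4 - 2*b + 3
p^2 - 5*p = p*(p - 5)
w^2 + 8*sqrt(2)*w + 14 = (w + sqrt(2))*(w + 7*sqrt(2))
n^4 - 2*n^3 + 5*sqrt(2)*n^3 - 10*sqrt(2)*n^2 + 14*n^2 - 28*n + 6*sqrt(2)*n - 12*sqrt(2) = (n - 2)*(n + sqrt(2))^2*(n + 3*sqrt(2))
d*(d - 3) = d^2 - 3*d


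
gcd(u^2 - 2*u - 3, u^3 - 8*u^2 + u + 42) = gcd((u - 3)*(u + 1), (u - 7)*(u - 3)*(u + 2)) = u - 3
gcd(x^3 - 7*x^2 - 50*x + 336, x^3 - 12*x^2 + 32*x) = x - 8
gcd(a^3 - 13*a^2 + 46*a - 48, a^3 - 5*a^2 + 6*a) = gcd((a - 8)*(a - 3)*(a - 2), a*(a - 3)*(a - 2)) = a^2 - 5*a + 6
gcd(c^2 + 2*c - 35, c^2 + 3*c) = 1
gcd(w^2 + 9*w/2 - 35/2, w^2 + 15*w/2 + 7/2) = w + 7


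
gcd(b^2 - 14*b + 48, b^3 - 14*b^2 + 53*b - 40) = b - 8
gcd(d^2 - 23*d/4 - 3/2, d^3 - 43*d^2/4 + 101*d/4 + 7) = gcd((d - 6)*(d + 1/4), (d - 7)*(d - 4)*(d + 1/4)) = d + 1/4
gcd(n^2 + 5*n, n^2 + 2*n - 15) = n + 5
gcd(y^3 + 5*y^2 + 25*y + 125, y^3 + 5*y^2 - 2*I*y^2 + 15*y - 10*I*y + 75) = y^2 + y*(5 - 5*I) - 25*I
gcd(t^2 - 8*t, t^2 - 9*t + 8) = t - 8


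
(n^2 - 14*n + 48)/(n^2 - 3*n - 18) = (n - 8)/(n + 3)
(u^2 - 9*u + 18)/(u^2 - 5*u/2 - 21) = 2*(u - 3)/(2*u + 7)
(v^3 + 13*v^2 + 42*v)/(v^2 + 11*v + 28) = v*(v + 6)/(v + 4)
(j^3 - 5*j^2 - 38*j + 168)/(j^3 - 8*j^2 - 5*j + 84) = (j + 6)/(j + 3)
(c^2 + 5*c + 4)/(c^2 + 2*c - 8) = (c + 1)/(c - 2)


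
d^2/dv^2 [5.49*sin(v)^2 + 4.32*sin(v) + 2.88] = -4.32*sin(v) + 10.98*cos(2*v)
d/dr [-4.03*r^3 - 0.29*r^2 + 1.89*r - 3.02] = -12.09*r^2 - 0.58*r + 1.89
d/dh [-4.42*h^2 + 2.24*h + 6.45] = 2.24 - 8.84*h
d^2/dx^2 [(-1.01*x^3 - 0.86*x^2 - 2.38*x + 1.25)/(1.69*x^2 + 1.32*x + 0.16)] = (-7.105427357601e-15*x^4 - 12.7315*x^3 + 21.536142*x^2 + 20.437176*x + 4.64128)/(4.826809*x^6 + 11.310156*x^5 + 10.204896*x^4 + 4.441536*x^3 + 0.966144*x^2 + 0.101376*x + 0.004096)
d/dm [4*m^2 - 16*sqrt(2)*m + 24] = 8*m - 16*sqrt(2)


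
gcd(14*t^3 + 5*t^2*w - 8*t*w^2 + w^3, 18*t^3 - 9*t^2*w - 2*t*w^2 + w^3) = 2*t - w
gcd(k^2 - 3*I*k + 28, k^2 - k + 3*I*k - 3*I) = 1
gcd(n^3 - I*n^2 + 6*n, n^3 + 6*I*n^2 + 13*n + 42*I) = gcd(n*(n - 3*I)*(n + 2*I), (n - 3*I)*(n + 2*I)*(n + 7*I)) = n^2 - I*n + 6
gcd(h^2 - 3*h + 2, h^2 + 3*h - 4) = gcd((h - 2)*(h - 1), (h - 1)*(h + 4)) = h - 1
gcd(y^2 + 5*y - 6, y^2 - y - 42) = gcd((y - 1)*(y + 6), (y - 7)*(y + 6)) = y + 6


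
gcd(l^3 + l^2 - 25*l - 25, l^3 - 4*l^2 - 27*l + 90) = l + 5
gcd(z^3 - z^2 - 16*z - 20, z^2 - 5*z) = z - 5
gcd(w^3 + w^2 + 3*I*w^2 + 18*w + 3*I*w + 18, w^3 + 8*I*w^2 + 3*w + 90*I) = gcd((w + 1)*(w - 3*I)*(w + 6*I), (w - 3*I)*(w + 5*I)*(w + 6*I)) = w^2 + 3*I*w + 18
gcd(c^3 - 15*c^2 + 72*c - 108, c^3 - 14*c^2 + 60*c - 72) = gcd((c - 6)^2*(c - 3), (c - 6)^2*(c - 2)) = c^2 - 12*c + 36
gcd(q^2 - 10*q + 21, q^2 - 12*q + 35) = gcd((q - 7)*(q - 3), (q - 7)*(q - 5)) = q - 7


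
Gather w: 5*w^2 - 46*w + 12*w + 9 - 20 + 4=5*w^2 - 34*w - 7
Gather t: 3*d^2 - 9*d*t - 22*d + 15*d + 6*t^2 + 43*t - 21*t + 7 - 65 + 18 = 3*d^2 - 7*d + 6*t^2 + t*(22 - 9*d) - 40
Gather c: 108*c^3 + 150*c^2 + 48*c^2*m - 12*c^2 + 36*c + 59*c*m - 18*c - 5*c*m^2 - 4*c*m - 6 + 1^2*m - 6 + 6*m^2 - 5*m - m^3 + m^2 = 108*c^3 + c^2*(48*m + 138) + c*(-5*m^2 + 55*m + 18) - m^3 + 7*m^2 - 4*m - 12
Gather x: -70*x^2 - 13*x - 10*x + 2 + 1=-70*x^2 - 23*x + 3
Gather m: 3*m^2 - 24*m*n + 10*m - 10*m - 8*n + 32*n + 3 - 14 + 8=3*m^2 - 24*m*n + 24*n - 3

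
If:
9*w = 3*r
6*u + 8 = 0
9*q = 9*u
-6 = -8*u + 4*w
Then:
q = -4/3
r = -25/2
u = -4/3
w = -25/6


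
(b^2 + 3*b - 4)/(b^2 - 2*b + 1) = (b + 4)/(b - 1)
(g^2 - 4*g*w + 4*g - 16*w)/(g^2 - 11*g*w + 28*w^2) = (-g - 4)/(-g + 7*w)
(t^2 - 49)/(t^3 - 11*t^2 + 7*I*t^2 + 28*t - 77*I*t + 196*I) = (t + 7)/(t^2 + t*(-4 + 7*I) - 28*I)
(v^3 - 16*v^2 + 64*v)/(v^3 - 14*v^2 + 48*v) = (v - 8)/(v - 6)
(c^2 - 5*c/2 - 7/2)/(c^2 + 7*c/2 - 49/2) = (c + 1)/(c + 7)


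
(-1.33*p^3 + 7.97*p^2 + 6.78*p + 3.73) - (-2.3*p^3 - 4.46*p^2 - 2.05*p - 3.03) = 0.97*p^3 + 12.43*p^2 + 8.83*p + 6.76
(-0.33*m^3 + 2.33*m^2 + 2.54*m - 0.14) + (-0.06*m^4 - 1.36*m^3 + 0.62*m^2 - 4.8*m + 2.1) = -0.06*m^4 - 1.69*m^3 + 2.95*m^2 - 2.26*m + 1.96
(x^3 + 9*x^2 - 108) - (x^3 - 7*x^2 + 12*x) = 16*x^2 - 12*x - 108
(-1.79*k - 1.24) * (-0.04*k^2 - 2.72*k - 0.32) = 0.0716*k^3 + 4.9184*k^2 + 3.9456*k + 0.3968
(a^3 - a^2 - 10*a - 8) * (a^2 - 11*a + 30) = a^5 - 12*a^4 + 31*a^3 + 72*a^2 - 212*a - 240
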